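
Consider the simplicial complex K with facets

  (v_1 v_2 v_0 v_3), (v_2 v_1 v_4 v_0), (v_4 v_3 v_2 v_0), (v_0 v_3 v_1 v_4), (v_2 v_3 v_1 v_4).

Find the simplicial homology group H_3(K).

H_3 ≅ Z.

Fix the vertex order v_0 < v_1 < v_2 < v_3 < v_4 and write every simplex with vertices in increasing order. Then dim K = 3 and the simplices of K are:

  0-simplices (5): [v_0], [v_1], [v_2], [v_3], [v_4]
  1-simplices (10): [v_0,v_1], [v_0,v_2], [v_0,v_3], [v_0,v_4], [v_1,v_2], [v_1,v_3], [v_1,v_4], [v_2,v_3], [v_2,v_4], [v_3,v_4]
  2-simplices (10): [v_0,v_1,v_2], [v_0,v_1,v_3], [v_0,v_1,v_4], [v_0,v_2,v_3], [v_0,v_2,v_4], [v_0,v_3,v_4], [v_1,v_2,v_3], [v_1,v_2,v_4], [v_1,v_3,v_4], [v_2,v_3,v_4]
  3-simplices (5): [v_0,v_1,v_2,v_3], [v_0,v_1,v_2,v_4], [v_0,v_1,v_3,v_4], [v_0,v_2,v_3,v_4], [v_1,v_2,v_3,v_4]

Hence C_0 ≅ Z^5, C_1 ≅ Z^10, C_2 ≅ Z^10, C_3 ≅ Z^5.

∂_1: C_1 → C_0 maps an edge to its endpoints' difference, ∂[p,q] = q − p.
As a 5×10 matrix over Z this has rank 4, with invariant factors (1,1,1,1).

The boundary map ∂_2: C_2 → C_1 acts by ∂[p,q,r] = [q,r] − [p,r] + [p,q]. For instance
  ∂[v_0,v_2,v_4] = [v_2,v_4] − [v_0,v_4] + [v_0,v_2],
  ∂[v_1,v_2,v_3] = [v_2,v_3] − [v_1,v_3] + [v_1,v_2].
As a 10×10 matrix over Z this has rank 6, with invariant factors (1,1,1,1,1,1).

Boundary ∂_3: C_3 → C_2 sends each 3-simplex σ to the alternating sum Σ_i (−1)^i (σ with its i-th vertex removed). For instance
  ∂[v_0,v_1,v_3,v_4] = [v_1,v_3,v_4] − [v_0,v_3,v_4] + [v_0,v_1,v_4] − [v_0,v_1,v_3],
  ∂[v_0,v_2,v_3,v_4] = [v_2,v_3,v_4] − [v_0,v_3,v_4] + [v_0,v_2,v_4] − [v_0,v_2,v_3].
This gives a 10×5 integer matrix of rank 4; reducing to Smith normal form yields diagonal entries (1,1,1,1).

Now H_k = ker ∂_k / im ∂_{k+1}, so:

  H_3: rank ker ∂_3 − rank ∂_4 = (5 − 4) − 0 = 1, and there is no ∂_4, so H_3 = Z.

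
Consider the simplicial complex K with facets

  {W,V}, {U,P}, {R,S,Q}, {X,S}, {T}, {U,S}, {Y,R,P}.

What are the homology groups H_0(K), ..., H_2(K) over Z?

H_0 = Z^3,  H_1 = Z,  H_2 = 0.

Fix the vertex order P < Q < R < S < T < U < V < W < X < Y and write every simplex with vertices in increasing order. Then dim K = 2 and the simplices of K are:

  0-simplices (10): P, Q, R, S, T, U, V, W, X, Y
  1-simplices (10): PR, PU, PY, QR, QS, RS, RY, SU, SX, VW
  2-simplices (2): PRY, QRS

so the chain groups are C_0 ≅ Z^10, C_1 ≅ Z^10, C_2 ≅ Z^2.

∂_1: C_1 → C_0 maps an edge to its endpoints' difference, ∂[p,q] = q − p. For instance
  ∂QS = S − Q.
The resulting 10×10 matrix has rank 7, and its Smith normal form has invariant factors (1,1,1,1,1,1,1).

The boundary map ∂_2: C_2 → C_1 maps a triangle to the signed sum of its edges. For instance
  ∂PRY = RY − PY + PR,
  ∂QRS = RS − QS + QR.
This gives a 10×2 integer matrix of rank 2; reducing to Smith normal form yields diagonal entries (1,1).

From H_k ≅ ker(∂_k) / im(∂_{k+1}) we obtain:

  H_0: rank C_0 − rank ∂_1 = 10 − 7 = 3, and the invariant factors of ∂_1 are all 1, so H_0 = Z^3.
  H_1: rank ker ∂_1 − rank ∂_2 = (10 − 7) − 2 = 1, and the invariant factors of ∂_2 are all 1, so H_1 = Z.
  H_2: rank ker ∂_2 − rank ∂_3 = (2 − 2) − 0 = 0, and there is no ∂_3, so H_2 = 0.

As a check, the Euler characteristic is 10 − 10 + 2 = 2, which agrees with 3 − 1 + 0 = 2.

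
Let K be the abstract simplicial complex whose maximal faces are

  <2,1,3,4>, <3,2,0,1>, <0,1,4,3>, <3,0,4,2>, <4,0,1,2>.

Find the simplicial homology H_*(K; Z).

H_0 ≅ Z,  H_1 = 0,  H_2 = 0,  H_3 ≅ Z.

K has 5 vertices, 10 edges, 10 triangles, 5 3-simplices.
rank ∂_0 = 0, rank ∂_1 = 4 ⇒ b_0 = 5 − 0 − 4 = 1; all invariant factors of ∂_1 are 1 so no torsion. So H_0 = Z.
rank ∂_1 = 4, rank ∂_2 = 6 ⇒ b_1 = 10 − 4 − 6 = 0; all invariant factors of ∂_2 are 1 so no torsion. So H_1 = 0.
rank ∂_2 = 6, rank ∂_3 = 4 ⇒ b_2 = 10 − 6 − 4 = 0; all invariant factors of ∂_3 are 1 so no torsion. So H_2 = 0.
rank ∂_3 = 4, rank ∂_4 = 0 ⇒ b_3 = 5 − 4 − 0 = 1. So H_3 = Z.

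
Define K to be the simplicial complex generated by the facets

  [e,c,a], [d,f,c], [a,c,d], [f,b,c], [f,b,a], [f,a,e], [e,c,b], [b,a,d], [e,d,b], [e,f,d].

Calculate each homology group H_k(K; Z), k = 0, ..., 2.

We work with the vertex ordering a < b < c < d < e < f. The simplices of K, each written with vertices in increasing order, are:

  0-simplices (6): a, b, c, d, e, f
  1-simplices (15): ab, ac, ad, ae, af, bc, bd, be, bf, cd, ce, cf, de, df, ef
  2-simplices (10): abd, abf, acd, ace, aef, bce, bcf, bde, cdf, def

Hence C_0 ≅ Z^6, C_1 ≅ Z^15, C_2 ≅ Z^10.

∂_1: C_1 → C_0 sends each edge [p,q] (with p < q) to q − p.
The resulting 6×15 matrix has rank 5, and its Smith normal form has invariant factors (1,1,1,1,1).

Boundary ∂_2: C_2 → C_1 sends each 2-simplex [p,q,r] to [q,r] − [p,r] + [p,q]. For instance
  ∂cdf = df − cf + cd,
  ∂def = ef − df + de.
This gives a 15×10 integer matrix of rank 10; reducing to Smith normal form yields diagonal entries (1,1,1,1,1,1,1,1,1,2).

Now H_k = ker ∂_k / im ∂_{k+1}, so:

  H_0: rank C_0 − rank ∂_1 = 6 − 5 = 1, and the invariant factors of ∂_1 are all 1, so H_0 ≅ Z.
  H_1: rank ker ∂_1 − rank ∂_2 = (15 − 5) − 10 = 0, and ∂_2 has invariant factor 2 > 1, so H_1 ≅ Z/2.
  H_2: rank ker ∂_2 − rank ∂_3 = (10 − 10) − 0 = 0, and there is no ∂_3, so H_2 ≅ 0.

As a check, the Euler characteristic is 6 − 15 + 10 = 1, which agrees with 1 − 0 + 0 = 1.

H_0 = Z,  H_1 = Z/2,  H_2 = 0.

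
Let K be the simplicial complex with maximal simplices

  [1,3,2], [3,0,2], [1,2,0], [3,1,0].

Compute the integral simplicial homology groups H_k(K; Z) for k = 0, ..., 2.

H_0 ≅ Z,  H_1 = 0,  H_2 ≅ Z.

K has 4 vertices, 6 edges, 4 triangles.
rank ∂_0 = 0, rank ∂_1 = 3 ⇒ b_0 = 4 − 0 − 3 = 1; all invariant factors of ∂_1 are 1 so no torsion. So H_0 = Z.
rank ∂_1 = 3, rank ∂_2 = 3 ⇒ b_1 = 6 − 3 − 3 = 0; all invariant factors of ∂_2 are 1 so no torsion. So H_1 = 0.
rank ∂_2 = 3, rank ∂_3 = 0 ⇒ b_2 = 4 − 3 − 0 = 1. So H_2 = Z.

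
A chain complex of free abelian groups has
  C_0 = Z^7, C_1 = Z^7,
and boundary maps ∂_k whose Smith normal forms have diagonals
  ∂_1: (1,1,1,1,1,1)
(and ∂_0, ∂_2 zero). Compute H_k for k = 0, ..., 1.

H_0: b_0 = 7 − 0 − 6 = 1; torsion from ∂_1 factors > 1: none. So H_0 ≅ Z.
H_1: b_1 = 7 − 6 − 0 = 1; torsion from ∂_2 factors > 1: none. So H_1 ≅ Z.

H_0 ≅ Z,  H_1 ≅ Z.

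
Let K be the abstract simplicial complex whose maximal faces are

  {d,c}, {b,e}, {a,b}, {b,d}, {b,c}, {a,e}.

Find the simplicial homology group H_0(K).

We work with the vertex ordering a < b < c < d < e. The simplices of K, each written with vertices in increasing order, are:

  0-simplices (5): a, b, c, d, e
  1-simplices (6): ab, ae, bc, bd, be, cd

Hence C_0 ≅ Z^5, C_1 ≅ Z^6.

Boundary ∂_1: C_1 → C_0 sends each edge [p,q] (with p < q) to q − p. For instance
  ∂ae = e − a.
The resulting 5×6 matrix has rank 4, and its Smith normal form has invariant factors (1,1,1,1).

Now H_k = ker ∂_k / im ∂_{k+1}, so:

  H_0: rank C_0 − rank ∂_1 = 5 − 4 = 1, and the invariant factors of ∂_1 are all 1, so H_0 = Z.

H_0 = Z.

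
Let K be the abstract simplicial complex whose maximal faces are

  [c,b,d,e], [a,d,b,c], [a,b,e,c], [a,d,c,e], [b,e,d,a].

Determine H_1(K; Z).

Take the total order a < b < c < d < e on the vertex set. Then K (dimension 3) consists of the simplices:

  0-simplices (5): a, b, c, d, e
  1-simplices (10): ab, ac, ad, ae, bc, bd, be, cd, ce, de
  2-simplices (10): abc, abd, abe, acd, ace, ade, bcd, bce, bde, cde
  3-simplices (5): abcd, abce, abde, acde, bcde

so the chain groups are C_0 ≅ Z^5, C_1 ≅ Z^10, C_2 ≅ Z^10, C_3 ≅ Z^5.

The boundary map ∂_1: C_1 → C_0 is given by ∂[p,q] = [q] − [p].
The 5×10 boundary matrix has rank 4 and Smith normal form diag(1,1,1,1).

∂_2: C_2 → C_1 maps a triangle to the signed sum of its edges. For instance
  ∂bde = de − be + bd,
  ∂abe = be − ae + ab.
As a 10×10 matrix over Z this has rank 6, with invariant factors (1,1,1,1,1,1).

The boundary map ∂_3: C_3 → C_2 sends each 3-simplex σ to the alternating sum Σ_i (−1)^i (σ with its i-th vertex removed). For instance
  ∂abcd = bcd − acd + abd − abc,
  ∂acde = cde − ade + ace − acd.
The 10×5 boundary matrix has rank 4 and Smith normal form diag(1,1,1,1).

Now H_k = ker ∂_k / im ∂_{k+1}, so:

  H_1: rank ker ∂_1 − rank ∂_2 = (10 − 4) − 6 = 0, and the invariant factors of ∂_2 are all 1, so H_1 = 0.

H_1 ≅ 0.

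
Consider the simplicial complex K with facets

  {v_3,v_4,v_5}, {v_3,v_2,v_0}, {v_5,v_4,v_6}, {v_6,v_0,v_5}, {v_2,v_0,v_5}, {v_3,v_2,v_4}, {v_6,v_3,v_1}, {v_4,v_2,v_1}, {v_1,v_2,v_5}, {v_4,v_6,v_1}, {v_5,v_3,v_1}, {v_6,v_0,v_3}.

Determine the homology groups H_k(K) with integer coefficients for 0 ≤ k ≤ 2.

H_0 = Z,  H_1 = Z/2,  H_2 = 0.

Order the vertices as v_0 < v_1 < v_2 < v_3 < v_4 < v_5 < v_6. Listing each simplex with vertices in this order, K has dimension 2 with simplices:

  0-simplices (7): [v_0], [v_1], [v_2], [v_3], [v_4], [v_5], [v_6]
  1-simplices (18): (18 of them)
  2-simplices (12): (12 of them)

Hence C_0 ≅ Z^7, C_1 ≅ Z^18, C_2 ≅ Z^12.

∂_1: C_1 → C_0 sends each edge [p,q] (with p < q) to q − p. For instance
  ∂[v_1,v_3] = [v_3] − [v_1].
The resulting 7×18 matrix has rank 6, and its Smith normal form has invariant factors (1,1,1,1,1,1).

Boundary ∂_2: C_2 → C_1 maps a triangle to the signed sum of its edges. For instance
  ∂[v_3,v_4,v_5] = [v_4,v_5] − [v_3,v_5] + [v_3,v_4],
  ∂[v_1,v_3,v_6] = [v_3,v_6] − [v_1,v_6] + [v_1,v_3].
The resulting 18×12 matrix has rank 12, and its Smith normal form has invariant factors (1,1,1,1,1,1,1,1,1,1,1,2).

From H_k ≅ ker(∂_k) / im(∂_{k+1}) we obtain:

  H_0: rank C_0 − rank ∂_1 = 7 − 6 = 1, and the invariant factors of ∂_1 are all 1, so H_0 ≅ Z.
  H_1: rank ker ∂_1 − rank ∂_2 = (18 − 6) − 12 = 0, and ∂_2 has invariant factor 2 > 1, so H_1 ≅ Z/2.
  H_2: rank ker ∂_2 − rank ∂_3 = (12 − 12) − 0 = 0, and there is no ∂_3, so H_2 ≅ 0.

As a check, the Euler characteristic is 7 − 18 + 12 = 1, which agrees with 1 − 0 + 0 = 1.
(K is a triangulation of the real projective plane RP^2.)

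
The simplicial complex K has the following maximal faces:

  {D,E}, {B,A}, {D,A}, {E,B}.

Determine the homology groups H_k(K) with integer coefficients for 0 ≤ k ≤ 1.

H_0 ≅ Z,  H_1 ≅ Z.

Fix the vertex order A < B < D < E and write every simplex with vertices in increasing order. Then dim K = 1 and the simplices of K are:

  0-simplices (4): A, B, D, E
  1-simplices (4): AB, AD, BE, DE

so the chain groups are C_0 ≅ Z^4, C_1 ≅ Z^4.

∂_1: C_1 → C_0 is given by ∂[p,q] = [q] − [p].
As a 4×4 matrix over Z this has rank 3, with invariant factors (1,1,1).

Now H_k = ker ∂_k / im ∂_{k+1}, so:

  H_0: rank C_0 − rank ∂_1 = 4 − 3 = 1, and the invariant factors of ∂_1 are all 1, so H_0 ≅ Z.
  H_1: rank ker ∂_1 − rank ∂_2 = (4 − 3) − 0 = 1, and there is no ∂_2, so H_1 ≅ Z.

As a check, the Euler characteristic is 4 − 4 = 0, which agrees with 1 − 1 = 0.
(K is a triangulation of the circle S^1.)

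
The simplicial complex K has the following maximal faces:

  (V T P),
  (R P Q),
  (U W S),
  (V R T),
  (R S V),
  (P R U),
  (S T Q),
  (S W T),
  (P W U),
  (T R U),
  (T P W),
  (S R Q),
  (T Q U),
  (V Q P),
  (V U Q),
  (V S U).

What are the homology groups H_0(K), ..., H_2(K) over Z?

Fix the vertex order P < Q < R < S < T < U < V < W and write every simplex with vertices in increasing order. Then dim K = 2 and the simplices of K are:

  0-simplices (8): P, Q, R, S, T, U, V, W
  1-simplices (24): PQ, PR, PT, PU, PV, PW, QR, QS, QT, QU, QV, RS, RT, RU, RV, ST, SU, SV, SW, TU, TV, TW, UV, UW
  2-simplices (16): PQR, PQV, PRU, PTV, PTW, PUW, QRS, QST, QTU, QUV, RSV, RTU, RTV, STW, SUV, SUW

giving chain groups C_0 ≅ Z^8, C_1 ≅ Z^24, C_2 ≅ Z^16.

The boundary map ∂_1: C_1 → C_0 maps an edge to its endpoints' difference, ∂[p,q] = q − p.
The resulting 8×24 matrix has rank 7, and its Smith normal form has invariant factors (1,1,1,1,1,1,1).

∂_2: C_2 → C_1 sends each 2-simplex [p,q,r] to [q,r] − [p,r] + [p,q]. For instance
  ∂PTV = TV − PV + PT,
  ∂RSV = SV − RV + RS.
This gives a 24×16 integer matrix of rank 15; reducing to Smith normal form yields diagonal entries (1,1,1,1,1,1,1,1,1,1,1,1,1,1,1).

Computing H_k = (kernel of ∂_k) / (image of ∂_{k+1}):

  H_0: rank C_0 − rank ∂_1 = 8 − 7 = 1, and the invariant factors of ∂_1 are all 1, so H_0 ≅ Z.
  H_1: rank ker ∂_1 − rank ∂_2 = (24 − 7) − 15 = 2, and the invariant factors of ∂_2 are all 1, so H_1 ≅ Z^2.
  H_2: rank ker ∂_2 − rank ∂_3 = (16 − 15) − 0 = 1, and there is no ∂_3, so H_2 ≅ Z.

H_0 ≅ Z,  H_1 ≅ Z^2,  H_2 ≅ Z.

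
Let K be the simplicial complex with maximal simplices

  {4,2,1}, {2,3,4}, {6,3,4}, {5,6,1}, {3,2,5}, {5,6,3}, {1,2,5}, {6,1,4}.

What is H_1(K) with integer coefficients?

H_1 = 0.

Order the vertices as 1 < 2 < 3 < 4 < 5 < 6. Listing each simplex with vertices in this order, K has dimension 2 with simplices:

  0-simplices (6): [1], [2], [3], [4], [5], [6]
  1-simplices (12): [1,2], [1,4], [1,5], [1,6], [2,3], [2,4], [2,5], [3,4], [3,5], [3,6], [4,6], [5,6]
  2-simplices (8): [1,2,4], [1,2,5], [1,4,6], [1,5,6], [2,3,4], [2,3,5], [3,4,6], [3,5,6]

so the chain groups are C_0 ≅ Z^6, C_1 ≅ Z^12, C_2 ≅ Z^8.

Boundary ∂_1: C_1 → C_0 is given by ∂[p,q] = [q] − [p]. For instance
  ∂[3,6] = [6] − [3].
This gives a 6×12 integer matrix of rank 5; reducing to Smith normal form yields diagonal entries (1,1,1,1,1).

∂_2: C_2 → C_1 sends each 2-simplex [p,q,r] to [q,r] − [p,r] + [p,q]. For instance
  ∂[1,4,6] = [4,6] − [1,6] + [1,4],
  ∂[1,5,6] = [5,6] − [1,6] + [1,5].
The 12×8 boundary matrix has rank 7 and Smith normal form diag(1,1,1,1,1,1,1).

Computing H_k = (kernel of ∂_k) / (image of ∂_{k+1}):

  H_1: rank ker ∂_1 − rank ∂_2 = (12 − 5) − 7 = 0, and the invariant factors of ∂_2 are all 1, so H_1 = 0.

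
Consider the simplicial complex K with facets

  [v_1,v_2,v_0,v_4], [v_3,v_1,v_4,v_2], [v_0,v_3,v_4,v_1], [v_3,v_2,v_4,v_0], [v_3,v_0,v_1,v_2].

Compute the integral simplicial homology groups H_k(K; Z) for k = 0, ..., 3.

Order the vertices as v_0 < v_1 < v_2 < v_3 < v_4. Listing each simplex with vertices in this order, K has dimension 3 with simplices:

  0-simplices (5): [v_0], [v_1], [v_2], [v_3], [v_4]
  1-simplices (10): [v_0,v_1], [v_0,v_2], [v_0,v_3], [v_0,v_4], [v_1,v_2], [v_1,v_3], [v_1,v_4], [v_2,v_3], [v_2,v_4], [v_3,v_4]
  2-simplices (10): [v_0,v_1,v_2], [v_0,v_1,v_3], [v_0,v_1,v_4], [v_0,v_2,v_3], [v_0,v_2,v_4], [v_0,v_3,v_4], [v_1,v_2,v_3], [v_1,v_2,v_4], [v_1,v_3,v_4], [v_2,v_3,v_4]
  3-simplices (5): [v_0,v_1,v_2,v_3], [v_0,v_1,v_2,v_4], [v_0,v_1,v_3,v_4], [v_0,v_2,v_3,v_4], [v_1,v_2,v_3,v_4]

so the chain groups are C_0 ≅ Z^5, C_1 ≅ Z^10, C_2 ≅ Z^10, C_3 ≅ Z^5.

The boundary map ∂_1: C_1 → C_0 is given by ∂[p,q] = [q] − [p]. For instance
  ∂[v_0,v_3] = [v_3] − [v_0].
The resulting 5×10 matrix has rank 4, and its Smith normal form has invariant factors (1,1,1,1).

Boundary ∂_2: C_2 → C_1 maps a triangle to the signed sum of its edges. For instance
  ∂[v_0,v_1,v_3] = [v_1,v_3] − [v_0,v_3] + [v_0,v_1],
  ∂[v_0,v_3,v_4] = [v_3,v_4] − [v_0,v_4] + [v_0,v_3].
As a 10×10 matrix over Z this has rank 6, with invariant factors (1,1,1,1,1,1).

∂_3: C_3 → C_2 sends each 3-simplex σ to the alternating sum Σ_i (−1)^i (σ with its i-th vertex removed). For instance
  ∂[v_0,v_1,v_2,v_3] = [v_1,v_2,v_3] − [v_0,v_2,v_3] + [v_0,v_1,v_3] − [v_0,v_1,v_2],
  ∂[v_0,v_1,v_2,v_4] = [v_1,v_2,v_4] − [v_0,v_2,v_4] + [v_0,v_1,v_4] − [v_0,v_1,v_2].
This gives a 10×5 integer matrix of rank 4; reducing to Smith normal form yields diagonal entries (1,1,1,1).

Computing H_k = (kernel of ∂_k) / (image of ∂_{k+1}):

  H_0: rank C_0 − rank ∂_1 = 5 − 4 = 1, and the invariant factors of ∂_1 are all 1, so H_0 = Z.
  H_1: rank ker ∂_1 − rank ∂_2 = (10 − 4) − 6 = 0, and the invariant factors of ∂_2 are all 1, so H_1 = 0.
  H_2: rank ker ∂_2 − rank ∂_3 = (10 − 6) − 4 = 0, and the invariant factors of ∂_3 are all 1, so H_2 = 0.
  H_3: rank ker ∂_3 − rank ∂_4 = (5 − 4) − 0 = 1, and there is no ∂_4, so H_3 = Z.

H_0 ≅ Z,  H_1 = 0,  H_2 = 0,  H_3 ≅ Z.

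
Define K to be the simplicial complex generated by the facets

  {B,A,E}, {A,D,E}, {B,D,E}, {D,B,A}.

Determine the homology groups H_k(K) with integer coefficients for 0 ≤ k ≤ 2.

H_0 = Z,  H_1 = 0,  H_2 = Z.

Take the total order A < B < D < E on the vertex set. Then K (dimension 2) consists of the simplices:

  0-simplices (4): A, B, D, E
  1-simplices (6): AB, AD, AE, BD, BE, DE
  2-simplices (4): ABD, ABE, ADE, BDE

so the chain groups are C_0 ≅ Z^4, C_1 ≅ Z^6, C_2 ≅ Z^4.

∂_1: C_1 → C_0 sends each edge [p,q] (with p < q) to q − p. For instance
  ∂DE = E − D.
The resulting 4×6 matrix has rank 3, and its Smith normal form has invariant factors (1,1,1).

Boundary ∂_2: C_2 → C_1 maps a triangle to the signed sum of its edges. For instance
  ∂ABE = BE − AE + AB,
  ∂ADE = DE − AE + AD.
The resulting 6×4 matrix has rank 3, and its Smith normal form has invariant factors (1,1,1).

Reading off H_k = ker ∂_k / im ∂_{k+1}:

  H_0: rank C_0 − rank ∂_1 = 4 − 3 = 1, and the invariant factors of ∂_1 are all 1, so H_0 = Z.
  H_1: rank ker ∂_1 − rank ∂_2 = (6 − 3) − 3 = 0, and the invariant factors of ∂_2 are all 1, so H_1 = 0.
  H_2: rank ker ∂_2 − rank ∂_3 = (4 − 3) − 0 = 1, and there is no ∂_3, so H_2 = Z.

(K is a triangulation of the 2-sphere S^2.)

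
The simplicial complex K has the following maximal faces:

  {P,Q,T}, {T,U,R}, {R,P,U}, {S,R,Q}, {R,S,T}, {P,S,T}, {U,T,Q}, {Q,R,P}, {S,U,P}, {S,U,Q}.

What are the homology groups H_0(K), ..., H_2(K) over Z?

We work with the vertex ordering P < Q < R < S < T < U. The simplices of K, each written with vertices in increasing order, are:

  0-simplices (6): P, Q, R, S, T, U
  1-simplices (15): PQ, PR, PS, PT, PU, QR, QS, QT, QU, RS, RT, RU, ST, SU, TU
  2-simplices (10): PQR, PQT, PRU, PST, PSU, QRS, QSU, QTU, RST, RTU

Hence C_0 ≅ Z^6, C_1 ≅ Z^15, C_2 ≅ Z^10.

Boundary ∂_1: C_1 → C_0 maps an edge to its endpoints' difference, ∂[p,q] = q − p. For instance
  ∂QS = S − Q.
As a 6×15 matrix over Z this has rank 5, with invariant factors (1,1,1,1,1).

∂_2: C_2 → C_1 maps a triangle to the signed sum of its edges. For instance
  ∂PQT = QT − PT + PQ,
  ∂QRS = RS − QS + QR.
As a 15×10 matrix over Z this has rank 10, with invariant factors (1,1,1,1,1,1,1,1,1,2).

From H_k ≅ ker(∂_k) / im(∂_{k+1}) we obtain:

  H_0: rank C_0 − rank ∂_1 = 6 − 5 = 1, and the invariant factors of ∂_1 are all 1, so H_0 ≅ Z.
  H_1: rank ker ∂_1 − rank ∂_2 = (15 − 5) − 10 = 0, and ∂_2 has invariant factor 2 > 1, so H_1 ≅ Z/2.
  H_2: rank ker ∂_2 − rank ∂_3 = (10 − 10) − 0 = 0, and there is no ∂_3, so H_2 ≅ 0.

As a check, the Euler characteristic is 6 − 15 + 10 = 1, which agrees with 1 − 0 + 0 = 1.
(K is a triangulation of the real projective plane RP^2.)

H_0 ≅ Z,  H_1 ≅ Z/2,  H_2 = 0.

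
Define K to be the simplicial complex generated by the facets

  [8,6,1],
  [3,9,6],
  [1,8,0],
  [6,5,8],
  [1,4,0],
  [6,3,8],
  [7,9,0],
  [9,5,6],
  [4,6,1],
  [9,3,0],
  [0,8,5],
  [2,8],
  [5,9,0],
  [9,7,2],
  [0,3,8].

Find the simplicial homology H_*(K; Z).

Fix the vertex order 0 < 1 < 2 < 3 < 4 < 5 < 6 < 7 < 8 < 9 and write every simplex with vertices in increasing order. Then dim K = 2 and the simplices of K are:

  0-simplices (10): [0], [1], [2], [3], [4], [5], [6], [7], [8], [9]
  1-simplices (23): [0,1], [0,3], [0,4], [0,5], [0,7], [0,8], [0,9], [1,4], [1,6], [1,8], [2,7], [2,8], [2,9], [3,6], [3,8], [3,9], [4,6], [5,6], [5,8], [5,9], [6,8], [6,9], [7,9]
  2-simplices (14): [0,1,4], [0,1,8], [0,3,8], [0,3,9], [0,5,8], [0,5,9], [0,7,9], [1,4,6], [1,6,8], [2,7,9], [3,6,8], [3,6,9], [5,6,8], [5,6,9]

Hence C_0 ≅ Z^10, C_1 ≅ Z^23, C_2 ≅ Z^14.

∂_1: C_1 → C_0 is given by ∂[p,q] = [q] − [p]. For instance
  ∂[0,4] = [4] − [0].
This gives a 10×23 integer matrix of rank 9; reducing to Smith normal form yields diagonal entries (1,1,1,1,1,1,1,1,1).

Boundary ∂_2: C_2 → C_1 maps a triangle to the signed sum of its edges. For instance
  ∂[0,7,9] = [7,9] − [0,9] + [0,7],
  ∂[0,3,9] = [3,9] − [0,9] + [0,3].
As a 23×14 matrix over Z this has rank 13, with invariant factors (1,1,1,1,1,1,1,1,1,1,1,1,1).

From H_k ≅ ker(∂_k) / im(∂_{k+1}) we obtain:

  H_0: rank C_0 − rank ∂_1 = 10 − 9 = 1, and the invariant factors of ∂_1 are all 1, so H_0 ≅ Z.
  H_1: rank ker ∂_1 − rank ∂_2 = (23 − 9) − 13 = 1, and the invariant factors of ∂_2 are all 1, so H_1 ≅ Z.
  H_2: rank ker ∂_2 − rank ∂_3 = (14 − 13) − 0 = 1, and there is no ∂_3, so H_2 ≅ Z.

H_0 ≅ Z,  H_1 ≅ Z,  H_2 ≅ Z.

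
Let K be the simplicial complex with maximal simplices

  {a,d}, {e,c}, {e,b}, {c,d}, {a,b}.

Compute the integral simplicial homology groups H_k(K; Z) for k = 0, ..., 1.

Take the total order a < b < c < d < e on the vertex set. Then K (dimension 1) consists of the simplices:

  0-simplices (5): a, b, c, d, e
  1-simplices (5): ab, ad, be, cd, ce

Hence C_0 ≅ Z^5, C_1 ≅ Z^5.

∂_1: C_1 → C_0 is given by ∂[p,q] = [q] − [p].
As a 5×5 matrix over Z this has rank 4, with invariant factors (1,1,1,1).

Now H_k = ker ∂_k / im ∂_{k+1}, so:

  H_0: rank C_0 − rank ∂_1 = 5 − 4 = 1, and the invariant factors of ∂_1 are all 1, so H_0 ≅ Z.
  H_1: rank ker ∂_1 − rank ∂_2 = (5 − 4) − 0 = 1, and there is no ∂_2, so H_1 ≅ Z.

H_0 ≅ Z,  H_1 ≅ Z.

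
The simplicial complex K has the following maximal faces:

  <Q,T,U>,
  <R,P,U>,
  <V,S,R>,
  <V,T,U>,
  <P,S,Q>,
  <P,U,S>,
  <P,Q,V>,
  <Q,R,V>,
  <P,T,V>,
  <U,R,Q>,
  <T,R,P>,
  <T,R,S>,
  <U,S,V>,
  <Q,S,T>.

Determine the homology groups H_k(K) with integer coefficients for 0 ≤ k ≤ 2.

H_0 = Z,  H_1 = Z^2,  H_2 = Z.

Fix the vertex order P < Q < R < S < T < U < V and write every simplex with vertices in increasing order. Then dim K = 2 and the simplices of K are:

  0-simplices (7): P, Q, R, S, T, U, V
  1-simplices (21): PQ, PR, PS, PT, PU, PV, QR, QS, QT, QU, QV, RS, RT, RU, RV, ST, SU, SV, TU, TV, UV
  2-simplices (14): PQS, PQV, PRT, PRU, PSU, PTV, QRU, QRV, QST, QTU, RST, RSV, SUV, TUV

giving chain groups C_0 ≅ Z^7, C_1 ≅ Z^21, C_2 ≅ Z^14.

Boundary ∂_1: C_1 → C_0 maps an edge to its endpoints' difference, ∂[p,q] = q − p.
The resulting 7×21 matrix has rank 6, and its Smith normal form has invariant factors (1,1,1,1,1,1).

The boundary map ∂_2: C_2 → C_1 maps a triangle to the signed sum of its edges. For instance
  ∂SUV = UV − SV + SU,
  ∂TUV = UV − TV + TU.
As a 21×14 matrix over Z this has rank 13, with invariant factors (1,1,1,1,1,1,1,1,1,1,1,1,1).

Computing H_k = (kernel of ∂_k) / (image of ∂_{k+1}):

  H_0: rank C_0 − rank ∂_1 = 7 − 6 = 1, and the invariant factors of ∂_1 are all 1, so H_0 ≅ Z.
  H_1: rank ker ∂_1 − rank ∂_2 = (21 − 6) − 13 = 2, and the invariant factors of ∂_2 are all 1, so H_1 ≅ Z^2.
  H_2: rank ker ∂_2 − rank ∂_3 = (14 − 13) − 0 = 1, and there is no ∂_3, so H_2 ≅ Z.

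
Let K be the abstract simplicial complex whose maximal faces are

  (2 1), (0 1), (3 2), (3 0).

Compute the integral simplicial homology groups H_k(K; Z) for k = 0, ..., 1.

H_0 = Z,  H_1 = Z.

Order the vertices as 0 < 1 < 2 < 3. Listing each simplex with vertices in this order, K has dimension 1 with simplices:

  0-simplices (4): [0], [1], [2], [3]
  1-simplices (4): [0,1], [0,3], [1,2], [2,3]

giving chain groups C_0 ≅ Z^4, C_1 ≅ Z^4.

Boundary ∂_1: C_1 → C_0 maps an edge to its endpoints' difference, ∂[p,q] = q − p.
The 4×4 boundary matrix has rank 3 and Smith normal form diag(1,1,1).

Reading off H_k = ker ∂_k / im ∂_{k+1}:

  H_0: rank C_0 − rank ∂_1 = 4 − 3 = 1, and the invariant factors of ∂_1 are all 1, so H_0 ≅ Z.
  H_1: rank ker ∂_1 − rank ∂_2 = (4 − 3) − 0 = 1, and there is no ∂_2, so H_1 ≅ Z.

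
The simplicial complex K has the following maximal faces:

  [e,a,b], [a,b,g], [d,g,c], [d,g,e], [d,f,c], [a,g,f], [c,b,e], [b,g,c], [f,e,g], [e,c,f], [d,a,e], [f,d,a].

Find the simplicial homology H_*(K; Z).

H_0 = Z,  H_1 = Z/2,  H_2 = 0.

Order the vertices as a < b < c < d < e < f < g. Listing each simplex with vertices in this order, K has dimension 2 with simplices:

  0-simplices (7): a, b, c, d, e, f, g
  1-simplices (18): ab, ad, ae, af, ag, bc, be, bg, cd, ce, cf, cg, de, df, dg, ef, eg, fg
  2-simplices (12): abe, abg, ade, adf, afg, bce, bcg, cdf, cdg, cef, deg, efg

giving chain groups C_0 ≅ Z^7, C_1 ≅ Z^18, C_2 ≅ Z^12.

Boundary ∂_1: C_1 → C_0 maps an edge to its endpoints' difference, ∂[p,q] = q − p.
The resulting 7×18 matrix has rank 6, and its Smith normal form has invariant factors (1,1,1,1,1,1).

The boundary map ∂_2: C_2 → C_1 maps a triangle to the signed sum of its edges. For instance
  ∂abg = bg − ag + ab,
  ∂abe = be − ae + ab.
This gives a 18×12 integer matrix of rank 12; reducing to Smith normal form yields diagonal entries (1,1,1,1,1,1,1,1,1,1,1,2).

Now H_k = ker ∂_k / im ∂_{k+1}, so:

  H_0: rank C_0 − rank ∂_1 = 7 − 6 = 1, and the invariant factors of ∂_1 are all 1, so H_0 = Z.
  H_1: rank ker ∂_1 − rank ∂_2 = (18 − 6) − 12 = 0, and ∂_2 has invariant factor 2 > 1, so H_1 = Z/2.
  H_2: rank ker ∂_2 − rank ∂_3 = (12 − 12) − 0 = 0, and there is no ∂_3, so H_2 = 0.

(K is a triangulation of the real projective plane RP^2.)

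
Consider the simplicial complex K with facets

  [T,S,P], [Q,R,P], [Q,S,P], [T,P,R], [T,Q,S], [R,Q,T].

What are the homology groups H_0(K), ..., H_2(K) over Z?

H_0 ≅ Z,  H_1 = 0,  H_2 ≅ Z.

We work with the vertex ordering P < Q < R < S < T. The simplices of K, each written with vertices in increasing order, are:

  0-simplices (5): P, Q, R, S, T
  1-simplices (9): PQ, PR, PS, PT, QR, QS, QT, RT, ST
  2-simplices (6): PQR, PQS, PRT, PST, QRT, QST

so the chain groups are C_0 ≅ Z^5, C_1 ≅ Z^9, C_2 ≅ Z^6.

The boundary map ∂_1: C_1 → C_0 sends each edge [p,q] (with p < q) to q − p. For instance
  ∂RT = T − R.
The 5×9 boundary matrix has rank 4 and Smith normal form diag(1,1,1,1).

The boundary map ∂_2: C_2 → C_1 sends each 2-simplex [p,q,r] to [q,r] − [p,r] + [p,q]. For instance
  ∂QST = ST − QT + QS,
  ∂PRT = RT − PT + PR.
The 9×6 boundary matrix has rank 5 and Smith normal form diag(1,1,1,1,1).

Computing H_k = (kernel of ∂_k) / (image of ∂_{k+1}):

  H_0: rank C_0 − rank ∂_1 = 5 − 4 = 1, and the invariant factors of ∂_1 are all 1, so H_0 = Z.
  H_1: rank ker ∂_1 − rank ∂_2 = (9 − 4) − 5 = 0, and the invariant factors of ∂_2 are all 1, so H_1 = 0.
  H_2: rank ker ∂_2 − rank ∂_3 = (6 − 5) − 0 = 1, and there is no ∂_3, so H_2 = Z.

As a check, the Euler characteristic is 5 − 9 + 6 = 2, which agrees with 1 − 0 + 1 = 2.
(K is a triangulation of the 2-sphere S^2.)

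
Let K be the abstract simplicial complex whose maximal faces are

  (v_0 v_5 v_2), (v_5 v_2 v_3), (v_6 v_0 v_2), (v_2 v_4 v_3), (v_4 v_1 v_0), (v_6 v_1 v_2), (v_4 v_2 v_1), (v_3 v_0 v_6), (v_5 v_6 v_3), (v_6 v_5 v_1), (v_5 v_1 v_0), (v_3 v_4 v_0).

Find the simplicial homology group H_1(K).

We work with the vertex ordering v_0 < v_1 < v_2 < v_3 < v_4 < v_5 < v_6. The simplices of K, each written with vertices in increasing order, are:

  0-simplices (7): [v_0], [v_1], [v_2], [v_3], [v_4], [v_5], [v_6]
  1-simplices (18): (18 of them)
  2-simplices (12): (12 of them)

so the chain groups are C_0 ≅ Z^7, C_1 ≅ Z^18, C_2 ≅ Z^12.

Boundary ∂_1: C_1 → C_0 sends each edge [p,q] (with p < q) to q − p.
As a 7×18 matrix over Z this has rank 6, with invariant factors (1,1,1,1,1,1).

Boundary ∂_2: C_2 → C_1 acts by ∂[p,q,r] = [q,r] − [p,r] + [p,q]. For instance
  ∂[v_1,v_2,v_6] = [v_2,v_6] − [v_1,v_6] + [v_1,v_2],
  ∂[v_2,v_3,v_4] = [v_3,v_4] − [v_2,v_4] + [v_2,v_3].
This gives a 18×12 integer matrix of rank 12; reducing to Smith normal form yields diagonal entries (1,1,1,1,1,1,1,1,1,1,1,2).

Reading off H_k = ker ∂_k / im ∂_{k+1}:

  H_1: rank ker ∂_1 − rank ∂_2 = (18 − 6) − 12 = 0, and ∂_2 has invariant factor 2 > 1, so H_1 = Z/2.

(K is a triangulation of the real projective plane RP^2.)

H_1 = Z/2.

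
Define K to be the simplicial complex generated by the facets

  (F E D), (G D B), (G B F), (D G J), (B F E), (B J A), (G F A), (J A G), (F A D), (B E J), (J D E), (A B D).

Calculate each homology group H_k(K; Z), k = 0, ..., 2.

H_0 = Z,  H_1 = Z/2Z,  H_2 = 0.

K has 7 vertices, 18 edges, 12 triangles.
rank ∂_0 = 0, rank ∂_1 = 6 ⇒ b_0 = 7 − 0 − 6 = 1; all invariant factors of ∂_1 are 1 so no torsion. So H_0 ≅ Z.
rank ∂_1 = 6, rank ∂_2 = 12 ⇒ b_1 = 18 − 6 − 12 = 0; ∂_2 has invariant factor(s) [2] giving torsion. So H_1 ≅ Z/2Z.
rank ∂_2 = 12, rank ∂_3 = 0 ⇒ b_2 = 12 − 12 − 0 = 0. So H_2 ≅ 0.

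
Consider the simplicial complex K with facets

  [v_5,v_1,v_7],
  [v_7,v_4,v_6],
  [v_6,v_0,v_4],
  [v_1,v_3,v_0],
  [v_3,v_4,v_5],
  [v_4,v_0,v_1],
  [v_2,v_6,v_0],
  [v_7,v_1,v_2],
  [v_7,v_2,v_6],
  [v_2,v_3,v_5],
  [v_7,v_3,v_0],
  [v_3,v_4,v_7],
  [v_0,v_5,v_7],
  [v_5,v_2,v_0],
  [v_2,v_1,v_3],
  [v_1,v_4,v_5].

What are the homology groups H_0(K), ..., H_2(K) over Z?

H_0 = Z,  H_1 = Z^2,  H_2 = Z.

Order the vertices as v_0 < v_1 < v_2 < v_3 < v_4 < v_5 < v_6 < v_7. Listing each simplex with vertices in this order, K has dimension 2 with simplices:

  0-simplices (8): [v_0], [v_1], [v_2], [v_3], [v_4], [v_5], [v_6], [v_7]
  1-simplices (24): (24 of them)
  2-simplices (16): (16 of them)

giving chain groups C_0 ≅ Z^8, C_1 ≅ Z^24, C_2 ≅ Z^16.

∂_1: C_1 → C_0 is given by ∂[p,q] = [q] − [p]. For instance
  ∂[v_4,v_6] = [v_6] − [v_4].
This gives a 8×24 integer matrix of rank 7; reducing to Smith normal form yields diagonal entries (1,1,1,1,1,1,1).

Boundary ∂_2: C_2 → C_1 maps a triangle to the signed sum of its edges. For instance
  ∂[v_0,v_5,v_7] = [v_5,v_7] − [v_0,v_7] + [v_0,v_5],
  ∂[v_2,v_3,v_5] = [v_3,v_5] − [v_2,v_5] + [v_2,v_3].
This gives a 24×16 integer matrix of rank 15; reducing to Smith normal form yields diagonal entries (1,1,1,1,1,1,1,1,1,1,1,1,1,1,1).

Computing H_k = (kernel of ∂_k) / (image of ∂_{k+1}):

  H_0: rank C_0 − rank ∂_1 = 8 − 7 = 1, and the invariant factors of ∂_1 are all 1, so H_0 ≅ Z.
  H_1: rank ker ∂_1 − rank ∂_2 = (24 − 7) − 15 = 2, and the invariant factors of ∂_2 are all 1, so H_1 ≅ Z^2.
  H_2: rank ker ∂_2 − rank ∂_3 = (16 − 15) − 0 = 1, and there is no ∂_3, so H_2 ≅ Z.

As a check, the Euler characteristic is 8 − 24 + 16 = 0, which agrees with 1 − 2 + 1 = 0.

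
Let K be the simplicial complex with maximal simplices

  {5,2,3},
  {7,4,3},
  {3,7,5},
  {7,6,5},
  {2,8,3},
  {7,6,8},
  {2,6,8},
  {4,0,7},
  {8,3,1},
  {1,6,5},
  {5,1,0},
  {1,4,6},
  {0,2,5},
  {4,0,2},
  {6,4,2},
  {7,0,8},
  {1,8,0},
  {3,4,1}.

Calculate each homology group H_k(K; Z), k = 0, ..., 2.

Fix the vertex order 0 < 1 < 2 < 3 < 4 < 5 < 6 < 7 < 8 and write every simplex with vertices in increasing order. Then dim K = 2 and the simplices of K are:

  0-simplices (9): [0], [1], [2], [3], [4], [5], [6], [7], [8]
  1-simplices (27): (27 of them)
  2-simplices (18): [0,1,5], [0,1,8], [0,2,4], [0,2,5], [0,4,7], [0,7,8], [1,3,4], [1,3,8], [1,4,6], [1,5,6], [2,3,5], [2,3,8], [2,4,6], [2,6,8], [3,4,7], [3,5,7], [5,6,7], [6,7,8]

giving chain groups C_0 ≅ Z^9, C_1 ≅ Z^27, C_2 ≅ Z^18.

∂_1: C_1 → C_0 maps an edge to its endpoints' difference, ∂[p,q] = q − p.
This gives a 9×27 integer matrix of rank 8; reducing to Smith normal form yields diagonal entries (1,1,1,1,1,1,1,1).

∂_2: C_2 → C_1 acts by ∂[p,q,r] = [q,r] − [p,r] + [p,q]. For instance
  ∂[0,4,7] = [4,7] − [0,7] + [0,4],
  ∂[3,5,7] = [5,7] − [3,7] + [3,5].
As a 27×18 matrix over Z this has rank 17, with invariant factors (1,1,1,1,1,1,1,1,1,1,1,1,1,1,1,1,1).

Computing H_k = (kernel of ∂_k) / (image of ∂_{k+1}):

  H_0: rank C_0 − rank ∂_1 = 9 − 8 = 1, and the invariant factors of ∂_1 are all 1, so H_0 = Z.
  H_1: rank ker ∂_1 − rank ∂_2 = (27 − 8) − 17 = 2, and the invariant factors of ∂_2 are all 1, so H_1 = Z^2.
  H_2: rank ker ∂_2 − rank ∂_3 = (18 − 17) − 0 = 1, and there is no ∂_3, so H_2 = Z.

H_0 ≅ Z,  H_1 ≅ Z^2,  H_2 ≅ Z.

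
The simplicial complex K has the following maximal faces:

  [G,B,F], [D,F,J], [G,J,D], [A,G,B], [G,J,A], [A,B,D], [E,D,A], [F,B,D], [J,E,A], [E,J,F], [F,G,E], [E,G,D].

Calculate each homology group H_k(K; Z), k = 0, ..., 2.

Take the total order A < B < D < E < F < G < J on the vertex set. Then K (dimension 2) consists of the simplices:

  0-simplices (7): A, B, D, E, F, G, J
  1-simplices (18): AB, AD, AE, AG, AJ, BD, BF, BG, DE, DF, DG, DJ, EF, EG, EJ, FG, FJ, GJ
  2-simplices (12): ABD, ABG, ADE, AEJ, AGJ, BDF, BFG, DEG, DFJ, DGJ, EFG, EFJ

giving chain groups C_0 ≅ Z^7, C_1 ≅ Z^18, C_2 ≅ Z^12.

∂_1: C_1 → C_0 sends each edge [p,q] (with p < q) to q − p.
The 7×18 boundary matrix has rank 6 and Smith normal form diag(1,1,1,1,1,1).

The boundary map ∂_2: C_2 → C_1 sends each 2-simplex [p,q,r] to [q,r] − [p,r] + [p,q]. For instance
  ∂BDF = DF − BF + BD,
  ∂DFJ = FJ − DJ + DF.
As a 18×12 matrix over Z this has rank 12, with invariant factors (1,1,1,1,1,1,1,1,1,1,1,2).

From H_k ≅ ker(∂_k) / im(∂_{k+1}) we obtain:

  H_0: rank C_0 − rank ∂_1 = 7 − 6 = 1, and the invariant factors of ∂_1 are all 1, so H_0 ≅ Z.
  H_1: rank ker ∂_1 − rank ∂_2 = (18 − 6) − 12 = 0, and ∂_2 has invariant factor 2 > 1, so H_1 ≅ Z/2.
  H_2: rank ker ∂_2 − rank ∂_3 = (12 − 12) − 0 = 0, and there is no ∂_3, so H_2 ≅ 0.

As a check, the Euler characteristic is 7 − 18 + 12 = 1, which agrees with 1 − 0 + 0 = 1.

H_0 = Z,  H_1 = Z/2,  H_2 = 0.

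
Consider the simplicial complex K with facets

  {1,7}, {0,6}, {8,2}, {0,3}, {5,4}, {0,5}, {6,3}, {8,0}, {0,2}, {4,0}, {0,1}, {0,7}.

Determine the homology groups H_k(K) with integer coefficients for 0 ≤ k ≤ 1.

H_0 ≅ Z,  H_1 ≅ Z^4.

Order the vertices as 0 < 1 < 2 < 3 < 4 < 5 < 6 < 7 < 8. Listing each simplex with vertices in this order, K has dimension 1 with simplices:

  0-simplices (9): [0], [1], [2], [3], [4], [5], [6], [7], [8]
  1-simplices (12): [0,1], [0,2], [0,3], [0,4], [0,5], [0,6], [0,7], [0,8], [1,7], [2,8], [3,6], [4,5]

giving chain groups C_0 ≅ Z^9, C_1 ≅ Z^12.

Boundary ∂_1: C_1 → C_0 sends each edge [p,q] (with p < q) to q − p. For instance
  ∂[0,4] = [4] − [0].
As a 9×12 matrix over Z this has rank 8, with invariant factors (1,1,1,1,1,1,1,1).

Computing H_k = (kernel of ∂_k) / (image of ∂_{k+1}):

  H_0: rank C_0 − rank ∂_1 = 9 − 8 = 1, and the invariant factors of ∂_1 are all 1, so H_0 ≅ Z.
  H_1: rank ker ∂_1 − rank ∂_2 = (12 − 8) − 0 = 4, and there is no ∂_2, so H_1 ≅ Z^4.

As a check, the Euler characteristic is 9 − 12 = -3, which agrees with 1 − 4 = -3.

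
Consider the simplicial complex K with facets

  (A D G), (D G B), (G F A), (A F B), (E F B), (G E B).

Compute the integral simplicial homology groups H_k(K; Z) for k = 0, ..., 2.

H_0 = Z,  H_1 = Z,  H_2 = 0.

K has 6 vertices, 12 edges, 6 triangles.
rank ∂_0 = 0, rank ∂_1 = 5 ⇒ b_0 = 6 − 0 − 5 = 1; all invariant factors of ∂_1 are 1 so no torsion. So H_0 = Z.
rank ∂_1 = 5, rank ∂_2 = 6 ⇒ b_1 = 12 − 5 − 6 = 1; all invariant factors of ∂_2 are 1 so no torsion. So H_1 = Z.
rank ∂_2 = 6, rank ∂_3 = 0 ⇒ b_2 = 6 − 6 − 0 = 0. So H_2 = 0.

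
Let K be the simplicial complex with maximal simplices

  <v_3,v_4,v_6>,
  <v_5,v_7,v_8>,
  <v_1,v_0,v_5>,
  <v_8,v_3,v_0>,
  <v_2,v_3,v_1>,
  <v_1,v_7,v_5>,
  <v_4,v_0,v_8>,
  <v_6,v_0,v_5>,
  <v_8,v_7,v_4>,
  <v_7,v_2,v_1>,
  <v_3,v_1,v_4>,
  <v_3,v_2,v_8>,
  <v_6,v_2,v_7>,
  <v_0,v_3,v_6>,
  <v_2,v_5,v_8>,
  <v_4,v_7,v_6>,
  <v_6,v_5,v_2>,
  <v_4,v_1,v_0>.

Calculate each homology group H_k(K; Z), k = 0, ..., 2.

H_0 = Z,  H_1 = Z ⊕ Z/2,  H_2 = 0.

We work with the vertex ordering v_0 < v_1 < v_2 < v_3 < v_4 < v_5 < v_6 < v_7 < v_8. The simplices of K, each written with vertices in increasing order, are:

  0-simplices (9): [v_0], [v_1], [v_2], [v_3], [v_4], [v_5], [v_6], [v_7], [v_8]
  1-simplices (27): (27 of them)
  2-simplices (18): (18 of them)

giving chain groups C_0 ≅ Z^9, C_1 ≅ Z^27, C_2 ≅ Z^18.

∂_1: C_1 → C_0 sends each edge [p,q] (with p < q) to q − p. For instance
  ∂[v_3,v_8] = [v_8] − [v_3].
This gives a 9×27 integer matrix of rank 8; reducing to Smith normal form yields diagonal entries (1,1,1,1,1,1,1,1).

∂_2: C_2 → C_1 acts by ∂[p,q,r] = [q,r] − [p,r] + [p,q]. For instance
  ∂[v_1,v_2,v_7] = [v_2,v_7] − [v_1,v_7] + [v_1,v_2],
  ∂[v_0,v_3,v_6] = [v_3,v_6] − [v_0,v_6] + [v_0,v_3].
As a 27×18 matrix over Z this has rank 18, with invariant factors (1,1,1,1,1,1,1,1,1,1,1,1,1,1,1,1,1,2).

From H_k ≅ ker(∂_k) / im(∂_{k+1}) we obtain:

  H_0: rank C_0 − rank ∂_1 = 9 − 8 = 1, and the invariant factors of ∂_1 are all 1, so H_0 ≅ Z.
  H_1: rank ker ∂_1 − rank ∂_2 = (27 − 8) − 18 = 1, and ∂_2 has invariant factor 2 > 1, so H_1 ≅ Z ⊕ Z/2.
  H_2: rank ker ∂_2 − rank ∂_3 = (18 − 18) − 0 = 0, and there is no ∂_3, so H_2 ≅ 0.

(K is a triangulation of the Klein bottle.)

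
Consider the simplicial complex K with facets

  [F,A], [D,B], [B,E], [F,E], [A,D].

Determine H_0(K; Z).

We work with the vertex ordering A < B < D < E < F. The simplices of K, each written with vertices in increasing order, are:

  0-simplices (5): A, B, D, E, F
  1-simplices (5): AD, AF, BD, BE, EF

giving chain groups C_0 ≅ Z^5, C_1 ≅ Z^5.

The boundary map ∂_1: C_1 → C_0 is given by ∂[p,q] = [q] − [p].
The resulting 5×5 matrix has rank 4, and its Smith normal form has invariant factors (1,1,1,1).

Reading off H_k = ker ∂_k / im ∂_{k+1}:

  H_0: rank C_0 − rank ∂_1 = 5 − 4 = 1, and the invariant factors of ∂_1 are all 1, so H_0 ≅ Z.

(K is a triangulation of the circle S^1.)

H_0 = Z.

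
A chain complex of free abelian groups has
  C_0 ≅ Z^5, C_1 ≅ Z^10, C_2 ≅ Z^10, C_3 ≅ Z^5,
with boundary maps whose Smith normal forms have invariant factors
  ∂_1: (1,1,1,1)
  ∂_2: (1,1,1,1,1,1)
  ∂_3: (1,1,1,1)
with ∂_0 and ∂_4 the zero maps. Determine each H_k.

H_0: b_0 = 5 − 0 − 4 = 1; torsion from ∂_1 factors > 1: none. So H_0 = Z.
H_1: b_1 = 10 − 4 − 6 = 0; torsion from ∂_2 factors > 1: none. So H_1 = 0.
H_2: b_2 = 10 − 6 − 4 = 0; torsion from ∂_3 factors > 1: none. So H_2 = 0.
H_3: b_3 = 5 − 4 − 0 = 1; torsion from ∂_4 factors > 1: none. So H_3 = Z.

H_0 = Z,  H_1 = 0,  H_2 = 0,  H_3 = Z.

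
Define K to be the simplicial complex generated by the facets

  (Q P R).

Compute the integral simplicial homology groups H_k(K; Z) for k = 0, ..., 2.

Fix the vertex order P < Q < R and write every simplex with vertices in increasing order. Then dim K = 2 and the simplices of K are:

  0-simplices (3): P, Q, R
  1-simplices (3): PQ, PR, QR
  2-simplices (1): PQR

so the chain groups are C_0 ≅ Z^3, C_1 ≅ Z^3, C_2 ≅ Z^1.

Boundary ∂_1: C_1 → C_0 sends each edge [p,q] (with p < q) to q − p.
The 3×3 boundary matrix has rank 2 and Smith normal form diag(1,1).

∂_2: C_2 → C_1 acts by ∂[p,q,r] = [q,r] − [p,r] + [p,q]. For instance
  ∂PQR = QR − PR + PQ.
The 3×1 boundary matrix has rank 1 and Smith normal form diag(1).

From H_k ≅ ker(∂_k) / im(∂_{k+1}) we obtain:

  H_0: rank C_0 − rank ∂_1 = 3 − 2 = 1, and the invariant factors of ∂_1 are all 1, so H_0 = Z.
  H_1: rank ker ∂_1 − rank ∂_2 = (3 − 2) − 1 = 0, and the invariant factors of ∂_2 are all 1, so H_1 = 0.
  H_2: rank ker ∂_2 − rank ∂_3 = (1 − 1) − 0 = 0, and there is no ∂_3, so H_2 = 0.

As a check, the Euler characteristic is 3 − 3 + 1 = 1, which agrees with 1 − 0 + 0 = 1.
(K is a triangulation of the 2-simplex.)

H_0 = Z,  H_1 = 0,  H_2 = 0.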